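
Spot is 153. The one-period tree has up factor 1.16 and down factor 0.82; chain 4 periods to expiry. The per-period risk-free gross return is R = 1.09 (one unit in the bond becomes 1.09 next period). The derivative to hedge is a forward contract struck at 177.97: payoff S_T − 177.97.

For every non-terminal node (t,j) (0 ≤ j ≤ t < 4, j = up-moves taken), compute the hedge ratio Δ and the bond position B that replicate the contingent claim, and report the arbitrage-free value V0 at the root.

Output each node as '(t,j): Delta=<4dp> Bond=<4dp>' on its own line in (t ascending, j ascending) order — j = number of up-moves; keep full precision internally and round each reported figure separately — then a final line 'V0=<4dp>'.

(0,0): Delta=1.0000 Bond=-126.0784
(1,0): Delta=1.0000 Bond=-137.4255
(1,1): Delta=1.0000 Bond=-137.4255
(2,0): Delta=1.0000 Bond=-149.7938
(2,1): Delta=1.0000 Bond=-149.7938
(2,2): Delta=1.0000 Bond=-149.7938
(3,0): Delta=1.0000 Bond=-163.2752
(3,1): Delta=1.0000 Bond=-163.2752
(3,2): Delta=1.0000 Bond=-163.2752
(3,3): Delta=1.0000 Bond=-163.2752
V0=26.9216

Since d<R<u, set p* = (R−d)/(u−d) = 0.7941; price each node as the discounted p*-expectation of its children.
Terminal values V(4,·): V(4,0)=-108.7954, V(4,1)=-80.1132, V(4,2)=-39.5384, V(4,3)=17.8600, V(4,4)=99.0578
Node (3,0) S=84.3593: V=(p*·-80.1132+(1−p*)·-108.7954)/1.09=-78.9159; Δ=(-80.1132−-108.7954)/(97.8568−69.1746)=1.0000; B=V−Δ·S=-163.2752
Node (3,1) S=119.3376: V=(p*·-39.5384+(1−p*)·-80.1132)/1.09=-43.9377; Δ=(-39.5384−-80.1132)/(138.4316−97.8568)=1.0000; B=V−Δ·S=-163.2752
Node (3,2) S=168.8190: V=(p*·17.8600+(1−p*)·-39.5384)/1.09=5.5437; Δ=(17.8600−-39.5384)/(195.8300−138.4316)=1.0000; B=V−Δ·S=-163.2752
Node (3,3) S=238.8171: V=(p*·99.0578+(1−p*)·17.8600)/1.09=75.5419; Δ=(99.0578−17.8600)/(277.0278−195.8300)=1.0000; B=V−Δ·S=-163.2752
Node (2,0) S=102.8772: V=(p*·-43.9377+(1−p*)·-78.9159)/1.09=-46.9166; Δ=(-43.9377−-78.9159)/(119.3376−84.3593)=1.0000; B=V−Δ·S=-149.7938
Node (2,1) S=145.5336: V=(p*·5.5437+(1−p*)·-43.9377)/1.09=-4.2602; Δ=(5.5437−-43.9377)/(168.8190−119.3376)=1.0000; B=V−Δ·S=-149.7938
Node (2,2) S=205.8768: V=(p*·75.5419+(1−p*)·5.5437)/1.09=56.0830; Δ=(75.5419−5.5437)/(238.8171−168.8190)=1.0000; B=V−Δ·S=-149.7938
Node (1,0) S=125.4600: V=(p*·-4.2602+(1−p*)·-46.9166)/1.09=-11.9655; Δ=(-4.2602−-46.9166)/(145.5336−102.8772)=1.0000; B=V−Δ·S=-137.4255
Node (1,1) S=177.4800: V=(p*·56.0830+(1−p*)·-4.2602)/1.09=40.0545; Δ=(56.0830−-4.2602)/(205.8768−145.5336)=1.0000; B=V−Δ·S=-137.4255
Node (0,0) S=153.0000: V=(p*·40.0545+(1−p*)·-11.9655)/1.09=26.9216; Δ=(40.0545−-11.9655)/(177.4800−125.4600)=1.0000; B=V−Δ·S=-126.0784
The time-0 hedge costs 26.9216, which is the no-arbitrage price.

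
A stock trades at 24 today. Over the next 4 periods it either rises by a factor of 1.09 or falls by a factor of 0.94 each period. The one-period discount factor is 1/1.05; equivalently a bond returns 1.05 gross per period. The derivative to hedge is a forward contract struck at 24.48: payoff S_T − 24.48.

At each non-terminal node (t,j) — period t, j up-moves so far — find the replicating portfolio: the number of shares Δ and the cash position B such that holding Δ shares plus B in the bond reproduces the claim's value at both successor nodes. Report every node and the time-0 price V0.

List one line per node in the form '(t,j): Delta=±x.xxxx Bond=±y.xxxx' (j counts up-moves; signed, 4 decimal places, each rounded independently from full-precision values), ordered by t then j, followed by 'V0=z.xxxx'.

(0,0): Delta=1.0000 Bond=-20.1398
(1,0): Delta=1.0000 Bond=-21.1467
(1,1): Delta=1.0000 Bond=-21.1467
(2,0): Delta=1.0000 Bond=-22.2041
(2,1): Delta=1.0000 Bond=-22.2041
(2,2): Delta=1.0000 Bond=-22.2041
(3,0): Delta=1.0000 Bond=-23.3143
(3,1): Delta=1.0000 Bond=-23.3143
(3,2): Delta=1.0000 Bond=-23.3143
(3,3): Delta=1.0000 Bond=-23.3143
V0=3.8602

Risk-neutral probability p* = (R−d)/(u−d) = (1.05−0.94)/(1.09−0.94) = 0.7333.
Terminal values V(4,·): V(4,0)=-5.7420, V(4,1)=-2.7519, V(4,2)=0.7153, V(4,3)=4.7359, V(4,4)=9.3980
Node (3,0) S=19.9340: V=(p*·-2.7519+(1−p*)·-5.7420)/1.05=-3.3803; Δ=(-2.7519−-5.7420)/(21.7281−18.7380)=1.0000; B=V−Δ·S=-23.3143
Node (3,1) S=23.1150: V=(p*·0.7153+(1−p*)·-2.7519)/1.05=-0.1993; Δ=(0.7153−-2.7519)/(25.1953−21.7281)=1.0000; B=V−Δ·S=-23.3143
Node (3,2) S=26.8035: V=(p*·4.7359+(1−p*)·0.7153)/1.05=3.4893; Δ=(4.7359−0.7153)/(29.2159−25.1953)=1.0000; B=V−Δ·S=-23.3143
Node (3,3) S=31.0807: V=(p*·9.3980+(1−p*)·4.7359)/1.05=7.7664; Δ=(9.3980−4.7359)/(33.8780−29.2159)=1.0000; B=V−Δ·S=-23.3143
Node (2,0) S=21.2064: V=(p*·-0.1993+(1−p*)·-3.3803)/1.05=-0.9977; Δ=(-0.1993−-3.3803)/(23.1150−19.9340)=1.0000; B=V−Δ·S=-22.2041
Node (2,1) S=24.5904: V=(p*·3.4893+(1−p*)·-0.1993)/1.05=2.3863; Δ=(3.4893−-0.1993)/(26.8035−23.1150)=1.0000; B=V−Δ·S=-22.2041
Node (2,2) S=28.5144: V=(p*·7.7664+(1−p*)·3.4893)/1.05=6.3103; Δ=(7.7664−3.4893)/(31.0807−26.8035)=1.0000; B=V−Δ·S=-22.2041
Node (1,0) S=22.5600: V=(p*·2.3863+(1−p*)·-0.9977)/1.05=1.4133; Δ=(2.3863−-0.9977)/(24.5904−21.2064)=1.0000; B=V−Δ·S=-21.1467
Node (1,1) S=26.1600: V=(p*·6.3103+(1−p*)·2.3863)/1.05=5.0133; Δ=(6.3103−2.3863)/(28.5144−24.5904)=1.0000; B=V−Δ·S=-21.1467
Node (0,0) S=24.0000: V=(p*·5.0133+(1−p*)·1.4133)/1.05=3.8602; Δ=(5.0133−1.4133)/(26.1600−22.5600)=1.0000; B=V−Δ·S=-20.1398
The time-0 hedge costs 3.8602, which is the no-arbitrage price.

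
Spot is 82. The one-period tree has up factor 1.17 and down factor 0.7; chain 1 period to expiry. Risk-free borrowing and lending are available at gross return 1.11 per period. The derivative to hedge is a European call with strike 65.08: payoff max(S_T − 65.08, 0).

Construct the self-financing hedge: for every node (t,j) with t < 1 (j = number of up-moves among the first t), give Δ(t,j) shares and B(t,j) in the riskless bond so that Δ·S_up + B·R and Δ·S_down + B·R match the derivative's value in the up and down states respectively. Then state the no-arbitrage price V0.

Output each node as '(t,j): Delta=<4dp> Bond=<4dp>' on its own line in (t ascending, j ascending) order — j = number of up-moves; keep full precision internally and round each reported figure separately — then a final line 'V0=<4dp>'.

(0,0): Delta=0.8007 Bond=-41.4069
V0=24.2526

Risk-neutral probability p* = (R−d)/(u−d) = (1.11−0.7)/(1.17−0.7) = 0.8723.
Payoff layer (t=1): V(1,0)=0.0000, V(1,1)=30.8600
(0,0): S=82.0000. Δ = (V_up−V_dn)/(S_up−S_dn) = (30.8600−0.0000)/(95.9400−57.4000) = 0.8007. V = [p*·30.8600 + (1−p*)·0.0000]/1.11 = 24.2526. B = V − Δ·S = -41.4069.
Root portfolio cost Δ·82+B reproduces V0=24.2526.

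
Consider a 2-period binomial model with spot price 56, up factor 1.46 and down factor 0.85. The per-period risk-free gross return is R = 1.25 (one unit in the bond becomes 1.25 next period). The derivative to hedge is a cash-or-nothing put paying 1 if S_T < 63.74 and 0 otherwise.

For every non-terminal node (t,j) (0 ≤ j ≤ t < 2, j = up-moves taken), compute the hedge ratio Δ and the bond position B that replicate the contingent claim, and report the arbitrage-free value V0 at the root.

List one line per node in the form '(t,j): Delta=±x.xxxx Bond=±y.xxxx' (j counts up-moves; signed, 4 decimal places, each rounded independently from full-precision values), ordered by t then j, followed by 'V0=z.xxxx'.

Since d<R<u, set p* = (R−d)/(u−d) = 0.6557; price each node as the discounted p*-expectation of its children.
Payoff layer (t=2): V(2,0)=1.0000, V(2,1)=0.0000, V(2,2)=0.0000
Node (1,0) S=47.6000: V=(p*·0.0000+(1−p*)·1.0000)/1.25=0.2754; Δ=(0.0000−1.0000)/(69.4960−40.4600)=-0.0344; B=V−Δ·S=1.9148
Node (1,1) S=81.7600: V=(p*·0.0000+(1−p*)·0.0000)/1.25=0.0000; Δ=(0.0000−0.0000)/(119.3696−69.4960)=0.0000; B=V−Δ·S=0.0000
Node (0,0) S=56.0000: V=(p*·0.0000+(1−p*)·0.2754)/1.25=0.0759; Δ=(0.0000−0.2754)/(81.7600−47.6000)=-0.0081; B=V−Δ·S=0.5273
Check: Δ(0,0)·S0 + B(0,0) = 0.0759 = V0.

(0,0): Delta=-0.0081 Bond=0.5273
(1,0): Delta=-0.0344 Bond=1.9148
(1,1): Delta=0.0000 Bond=0.0000
V0=0.0759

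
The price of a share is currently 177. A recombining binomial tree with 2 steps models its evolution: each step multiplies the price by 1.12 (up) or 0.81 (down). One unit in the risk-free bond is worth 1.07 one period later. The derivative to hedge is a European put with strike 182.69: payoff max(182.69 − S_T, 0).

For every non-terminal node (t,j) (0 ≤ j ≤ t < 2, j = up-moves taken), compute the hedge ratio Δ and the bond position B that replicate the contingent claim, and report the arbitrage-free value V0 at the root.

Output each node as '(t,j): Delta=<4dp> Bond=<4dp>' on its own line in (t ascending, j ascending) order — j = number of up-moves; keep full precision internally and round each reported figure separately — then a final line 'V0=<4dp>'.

No-arbitrage ⇒ martingale measure with p* = (R−d)/(u−d) = 0.8387.
Terminal payoffs: V(2,0)=66.5603, V(2,1)=22.1156, V(2,2)=0.0000
  t=1,j=0: stock 143.3700 → up 160.5744 (V=22.1156), down 116.1297 (V=66.5603). Price 27.3683; hedge Δ=-1.0000, bond B=170.7383.
  t=1,j=1: stock 198.2400 → up 222.0288 (V=0.0000), down 160.5744 (V=22.1156). Price 3.3337; hedge Δ=-0.3599, bond B=74.6743.
  t=0,j=0: stock 177.0000 → up 198.2400 (V=3.3337), down 143.3700 (V=27.3683). Price 6.7385; hedge Δ=-0.4380, bond B=84.2696.
The time-0 hedge costs 6.7385, which is the no-arbitrage price.

(0,0): Delta=-0.4380 Bond=84.2696
(1,0): Delta=-1.0000 Bond=170.7383
(1,1): Delta=-0.3599 Bond=74.6743
V0=6.7385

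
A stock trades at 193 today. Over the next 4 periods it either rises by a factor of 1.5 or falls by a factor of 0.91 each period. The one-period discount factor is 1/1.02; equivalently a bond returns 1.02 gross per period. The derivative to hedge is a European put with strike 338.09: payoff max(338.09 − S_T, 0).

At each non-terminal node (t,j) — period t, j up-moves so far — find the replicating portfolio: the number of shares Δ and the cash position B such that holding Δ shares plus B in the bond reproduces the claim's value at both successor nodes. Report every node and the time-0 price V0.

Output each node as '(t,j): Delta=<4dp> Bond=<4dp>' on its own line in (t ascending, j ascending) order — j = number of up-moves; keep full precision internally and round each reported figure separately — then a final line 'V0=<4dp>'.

Under the risk-neutral measure, an up-move has probability p* = (R−d)/(u−d) = 0.1864 and values discount at R = 1.02.
At expiry t=4: V(4,0)=205.7403, V(4,1)=119.9312, V(4,2)=0.0000, V(4,3)=0.0000, V(4,4)=0.0000
Node (3,0) S=145.4392: V=(p*·119.9312+(1−p*)·205.7403)/1.02=186.0216; Δ=(119.9312−205.7403)/(218.1588−132.3497)=-1.0000; B=V−Δ·S=331.4608
Node (3,1) S=239.7350: V=(p*·0.0000+(1−p*)·119.9312)/1.02=95.6580; Δ=(0.0000−119.9312)/(359.6024−218.1588)=-0.8479; B=V−Δ·S=298.9312
Node (3,2) S=395.1675: V=(p*·0.0000+(1−p*)·0.0000)/1.02=0.0000; Δ=(0.0000−0.0000)/(592.7513−359.6024)=0.0000; B=V−Δ·S=0.0000
Node (3,3) S=651.3750: V=(p*·0.0000+(1−p*)·0.0000)/1.02=0.0000; Δ=(0.0000−0.0000)/(977.0625−592.7513)=0.0000; B=V−Δ·S=0.0000
Node (2,0) S=159.8233: V=(p*·95.6580+(1−p*)·186.0216)/1.02=165.8570; Δ=(95.6580−186.0216)/(239.7350−145.4392)=-0.9583; B=V−Δ·S=319.0156
Node (2,1) S=263.4450: V=(p*·0.0000+(1−p*)·95.6580)/1.02=76.2975; Δ=(0.0000−95.6580)/(395.1675−239.7349)=-0.6154; B=V−Δ·S=238.4297
Node (2,2) S=434.2500: V=(p*·0.0000+(1−p*)·0.0000)/1.02=0.0000; Δ=(0.0000−0.0000)/(651.3750−395.1675)=0.0000; B=V−Δ·S=0.0000
Node (1,0) S=175.6300: V=(p*·76.2975+(1−p*)·165.8570)/1.02=146.2348; Δ=(76.2975−165.8570)/(263.4450−159.8233)=-0.8643; B=V−Δ·S=298.0305
Node (1,1) S=289.5000: V=(p*·0.0000+(1−p*)·76.2975)/1.02=60.8554; Δ=(0.0000−76.2975)/(434.2500−263.4450)=-0.4467; B=V−Δ·S=190.1732
Node (0,0) S=193.0000: V=(p*·60.8554+(1−p*)·146.2348)/1.02=127.7614; Δ=(60.8554−146.2348)/(289.5000−175.6300)=-0.7498; B=V−Δ·S=272.4721
Check: Δ(0,0)·S0 + B(0,0) = 127.7614 = V0.

(0,0): Delta=-0.7498 Bond=272.4721
(1,0): Delta=-0.8643 Bond=298.0305
(1,1): Delta=-0.4467 Bond=190.1732
(2,0): Delta=-0.9583 Bond=319.0156
(2,1): Delta=-0.6154 Bond=238.4297
(2,2): Delta=0.0000 Bond=0.0000
(3,0): Delta=-1.0000 Bond=331.4608
(3,1): Delta=-0.8479 Bond=298.9312
(3,2): Delta=0.0000 Bond=0.0000
(3,3): Delta=0.0000 Bond=0.0000
V0=127.7614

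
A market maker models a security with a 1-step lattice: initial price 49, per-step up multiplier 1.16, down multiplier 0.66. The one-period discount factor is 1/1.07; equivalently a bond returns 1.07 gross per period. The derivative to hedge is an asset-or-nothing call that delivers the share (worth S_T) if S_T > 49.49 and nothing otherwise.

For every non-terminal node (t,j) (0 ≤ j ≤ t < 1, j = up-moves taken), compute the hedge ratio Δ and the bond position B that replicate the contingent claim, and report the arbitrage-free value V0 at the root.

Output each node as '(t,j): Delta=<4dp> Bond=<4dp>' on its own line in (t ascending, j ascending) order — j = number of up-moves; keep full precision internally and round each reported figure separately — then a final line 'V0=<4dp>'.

(0,0): Delta=2.3200 Bond=-70.1204
V0=43.5596

Risk-neutral probability p* = (R−d)/(u−d) = (1.07−0.66)/(1.16−0.66) = 0.8200.
Terminal payoffs: V(1,0)=0.0000, V(1,1)=56.8400
  t=0,j=0: stock 49.0000 → up 56.8400 (V=56.8400), down 32.3400 (V=0.0000). Price 43.5596; hedge Δ=2.3200, bond B=-70.1204.
Root portfolio cost Δ·49+B reproduces V0=43.5596.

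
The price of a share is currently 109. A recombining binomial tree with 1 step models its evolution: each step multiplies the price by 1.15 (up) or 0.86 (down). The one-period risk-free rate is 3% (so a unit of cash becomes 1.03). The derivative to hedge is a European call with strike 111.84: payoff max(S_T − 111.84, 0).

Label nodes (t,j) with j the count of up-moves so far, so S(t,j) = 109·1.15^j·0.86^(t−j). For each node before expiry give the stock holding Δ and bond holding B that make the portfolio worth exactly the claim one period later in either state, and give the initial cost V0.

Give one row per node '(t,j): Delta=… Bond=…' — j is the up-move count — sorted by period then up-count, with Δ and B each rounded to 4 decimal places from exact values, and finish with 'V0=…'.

Risk-neutral probability p* = (R−d)/(u−d) = (1.03−0.86)/(1.15−0.86) = 0.5862.
Terminal values V(1,·): V(1,0)=0.0000, V(1,1)=13.5100
  t=0,j=0: stock 109.0000 → up 125.3500 (V=13.5100), down 93.7400 (V=0.0000). Price 7.6890; hedge Δ=0.4274, bond B=-38.8972.
Each (Δ,B) replicates both successor values, so the strategy is self-financing and V0 is arbitrage-free.

(0,0): Delta=0.4274 Bond=-38.8972
V0=7.6890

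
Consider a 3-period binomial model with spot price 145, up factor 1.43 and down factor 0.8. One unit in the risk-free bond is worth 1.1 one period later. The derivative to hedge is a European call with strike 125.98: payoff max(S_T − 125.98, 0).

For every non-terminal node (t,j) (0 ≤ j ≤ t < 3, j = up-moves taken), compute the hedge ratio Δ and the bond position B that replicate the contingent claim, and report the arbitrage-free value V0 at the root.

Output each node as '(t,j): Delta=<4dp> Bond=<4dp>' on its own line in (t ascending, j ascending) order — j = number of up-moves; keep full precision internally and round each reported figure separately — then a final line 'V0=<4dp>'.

Under the risk-neutral measure, an up-move has probability p* = (R−d)/(u−d) = 0.4762 and values discount at R = 1.1.
Terminal values V(3,·): V(3,0)=0.0000, V(3,1)=6.7240, V(3,2)=111.2284, V(3,3)=298.0300
Node (2,0) S=92.8000: V=(p*·6.7240+(1−p*)·0.0000)/1.1=2.9108; Δ=(6.7240−0.0000)/(132.7040−74.2400)=0.1150; B=V−Δ·S=-7.7622
Node (2,1) S=165.8800: V=(p*·111.2284+(1−p*)·6.7240)/1.1=51.3527; Δ=(111.2284−6.7240)/(237.2084−132.7040)=1.0000; B=V−Δ·S=-114.5273
Node (2,2) S=296.5105: V=(p*·298.0300+(1−p*)·111.2284)/1.1=181.9832; Δ=(298.0300−111.2284)/(424.0100−237.2084)=1.0000; B=V−Δ·S=-114.5273
Node (1,0) S=116.0000: V=(p*·51.3527+(1−p*)·2.9108)/1.1=23.6167; Δ=(51.3527−2.9108)/(165.8800−92.8000)=0.6629; B=V−Δ·S=-53.2752
Node (1,1) S=207.3500: V=(p*·181.9832+(1−p*)·51.3527)/1.1=103.2343; Δ=(181.9832−51.3527)/(296.5105−165.8800)=1.0000; B=V−Δ·S=-104.1157
Node (0,0) S=145.0000: V=(p*·103.2343+(1−p*)·23.6167)/1.1=55.9362; Δ=(103.2343−23.6167)/(207.3500−116.0000)=0.8716; B=V−Δ·S=-70.4409
Self-financing check: at every node Δ·S+B equals the discounted successor values.

(0,0): Delta=0.8716 Bond=-70.4409
(1,0): Delta=0.6629 Bond=-53.2752
(1,1): Delta=1.0000 Bond=-104.1157
(2,0): Delta=0.1150 Bond=-7.7622
(2,1): Delta=1.0000 Bond=-114.5273
(2,2): Delta=1.0000 Bond=-114.5273
V0=55.9362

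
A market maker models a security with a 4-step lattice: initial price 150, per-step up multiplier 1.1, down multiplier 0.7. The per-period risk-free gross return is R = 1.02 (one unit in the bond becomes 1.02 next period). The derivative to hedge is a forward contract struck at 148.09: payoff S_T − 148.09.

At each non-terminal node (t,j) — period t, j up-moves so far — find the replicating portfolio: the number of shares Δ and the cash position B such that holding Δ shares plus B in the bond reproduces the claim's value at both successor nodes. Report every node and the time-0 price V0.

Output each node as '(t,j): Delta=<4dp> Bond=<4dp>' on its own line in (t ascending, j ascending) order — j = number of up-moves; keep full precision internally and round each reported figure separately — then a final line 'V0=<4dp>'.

(0,0): Delta=1.0000 Bond=-136.8123
(1,0): Delta=1.0000 Bond=-139.5485
(1,1): Delta=1.0000 Bond=-139.5485
(2,0): Delta=1.0000 Bond=-142.3395
(2,1): Delta=1.0000 Bond=-142.3395
(2,2): Delta=1.0000 Bond=-142.3395
(3,0): Delta=1.0000 Bond=-145.1863
(3,1): Delta=1.0000 Bond=-145.1863
(3,2): Delta=1.0000 Bond=-145.1863
(3,3): Delta=1.0000 Bond=-145.1863
V0=13.1877

No-arbitrage ⇒ martingale measure with p* = (R−d)/(u−d) = 0.8000.
Terminal payoffs: V(4,0)=-112.0750, V(4,1)=-91.4950, V(4,2)=-59.1550, V(4,3)=-8.3350, V(4,4)=71.5250
(3,0): S=51.4500. Δ = (V_up−V_dn)/(S_up−S_dn) = (-91.4950−-112.0750)/(56.5950−36.0150) = 1.0000. V = [p*·-91.4950 + (1−p*)·-112.0750]/1.02 = -93.7363. B = V − Δ·S = -145.1863.
(3,1): S=80.8500. Δ = (V_up−V_dn)/(S_up−S_dn) = (-59.1550−-91.4950)/(88.9350−56.5950) = 1.0000. V = [p*·-59.1550 + (1−p*)·-91.4950]/1.02 = -64.3363. B = V − Δ·S = -145.1863.
(3,2): S=127.0500. Δ = (V_up−V_dn)/(S_up−S_dn) = (-8.3350−-59.1550)/(139.7550−88.9350) = 1.0000. V = [p*·-8.3350 + (1−p*)·-59.1550]/1.02 = -18.1363. B = V − Δ·S = -145.1863.
(3,3): S=199.6500. Δ = (V_up−V_dn)/(S_up−S_dn) = (71.5250−-8.3350)/(219.6150−139.7550) = 1.0000. V = [p*·71.5250 + (1−p*)·-8.3350]/1.02 = 54.4637. B = V − Δ·S = -145.1863.
(2,0): S=73.5000. Δ = (V_up−V_dn)/(S_up−S_dn) = (-64.3363−-93.7363)/(80.8500−51.4500) = 1.0000. V = [p*·-64.3363 + (1−p*)·-93.7363]/1.02 = -68.8395. B = V − Δ·S = -142.3395.
(2,1): S=115.5000. Δ = (V_up−V_dn)/(S_up−S_dn) = (-18.1363−-64.3363)/(127.0500−80.8500) = 1.0000. V = [p*·-18.1363 + (1−p*)·-64.3363]/1.02 = -26.8395. B = V − Δ·S = -142.3395.
(2,2): S=181.5000. Δ = (V_up−V_dn)/(S_up−S_dn) = (54.4637−-18.1363)/(199.6500−127.0500) = 1.0000. V = [p*·54.4637 + (1−p*)·-18.1363]/1.02 = 39.1605. B = V − Δ·S = -142.3395.
(1,0): S=105.0000. Δ = (V_up−V_dn)/(S_up−S_dn) = (-26.8395−-68.8395)/(115.5000−73.5000) = 1.0000. V = [p*·-26.8395 + (1−p*)·-68.8395]/1.02 = -34.5485. B = V − Δ·S = -139.5485.
(1,1): S=165.0000. Δ = (V_up−V_dn)/(S_up−S_dn) = (39.1605−-26.8395)/(181.5000−115.5000) = 1.0000. V = [p*·39.1605 + (1−p*)·-26.8395]/1.02 = 25.4515. B = V − Δ·S = -139.5485.
(0,0): S=150.0000. Δ = (V_up−V_dn)/(S_up−S_dn) = (25.4515−-34.5485)/(165.0000−105.0000) = 1.0000. V = [p*·25.4515 + (1−p*)·-34.5485]/1.02 = 13.1877. B = V − Δ·S = -136.8123.
Each (Δ,B) replicates both successor values, so the strategy is self-financing and V0 is arbitrage-free.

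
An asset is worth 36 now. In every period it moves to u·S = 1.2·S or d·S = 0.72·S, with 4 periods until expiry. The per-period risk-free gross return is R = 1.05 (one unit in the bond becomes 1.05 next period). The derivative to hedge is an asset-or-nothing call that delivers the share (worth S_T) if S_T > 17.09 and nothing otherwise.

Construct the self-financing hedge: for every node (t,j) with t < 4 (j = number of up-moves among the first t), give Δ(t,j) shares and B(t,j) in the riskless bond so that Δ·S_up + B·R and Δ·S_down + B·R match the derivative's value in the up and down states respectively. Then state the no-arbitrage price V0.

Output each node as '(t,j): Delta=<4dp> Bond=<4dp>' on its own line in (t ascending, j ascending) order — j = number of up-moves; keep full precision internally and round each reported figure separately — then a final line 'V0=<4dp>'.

The replicating-portfolio and risk-neutral prices coincide; use p* = (1.05−0.72)/(1.2−0.72) = 0.6875 for the latter.
At expiry t=4: V(4,0)=0.0000, V(4,1)=0.0000, V(4,2)=26.8739, V(4,3)=44.7898, V(4,4)=74.6496
  t=3,j=0: stock 13.4369 → up 16.1243 (V=0.0000), down 9.6746 (V=0.0000). Price 0.0000; hedge Δ=0.0000, bond B=0.0000.
  t=3,j=1: stock 22.3949 → up 26.8739 (V=26.8739), down 16.1243 (V=0.0000). Price 17.5960; hedge Δ=2.5000, bond B=-38.3912.
  t=3,j=2: stock 37.3248 → up 44.7898 (V=44.7898), down 26.8739 (V=26.8739). Price 37.3248; hedge Δ=1.0000, bond B=0.0000.
  t=3,j=3: stock 62.2080 → up 74.6496 (V=74.6496), down 44.7898 (V=44.7898). Price 62.2080; hedge Δ=1.0000, bond B=0.0000.
  t=2,j=0: stock 18.6624 → up 22.3949 (V=17.5960), down 13.4369 (V=0.0000). Price 11.5212; hedge Δ=1.9643, bond B=-25.1371.
  t=2,j=1: stock 31.1040 → up 37.3248 (V=37.3248), down 22.3949 (V=17.5960). Price 29.6758; hedge Δ=1.3214, bond B=-11.4260.
  t=2,j=2: stock 51.8400 → up 62.2080 (V=62.2080), down 37.3248 (V=37.3248). Price 51.8400; hedge Δ=1.0000, bond B=0.0000.
  t=1,j=0: stock 25.9200 → up 31.1040 (V=29.6758), down 18.6624 (V=11.5212). Price 22.8595; hedge Δ=1.4592, bond B=-14.9626.
  t=1,j=1: stock 43.2000 → up 51.8400 (V=51.8400), down 31.1040 (V=29.6758). Price 42.7749; hedge Δ=1.0689, bond B=-3.4006.
  t=0,j=0: stock 36.0000 → up 43.2000 (V=42.7749), down 25.9200 (V=22.8595). Price 34.8108; hedge Δ=1.1525, bond B=-6.6797.
Root portfolio cost Δ·36+B reproduces V0=34.8108.

(0,0): Delta=1.1525 Bond=-6.6797
(1,0): Delta=1.4592 Bond=-14.9626
(1,1): Delta=1.0689 Bond=-3.4006
(2,0): Delta=1.9643 Bond=-25.1371
(2,1): Delta=1.3214 Bond=-11.4260
(2,2): Delta=1.0000 Bond=0.0000
(3,0): Delta=0.0000 Bond=0.0000
(3,1): Delta=2.5000 Bond=-38.3912
(3,2): Delta=1.0000 Bond=0.0000
(3,3): Delta=1.0000 Bond=0.0000
V0=34.8108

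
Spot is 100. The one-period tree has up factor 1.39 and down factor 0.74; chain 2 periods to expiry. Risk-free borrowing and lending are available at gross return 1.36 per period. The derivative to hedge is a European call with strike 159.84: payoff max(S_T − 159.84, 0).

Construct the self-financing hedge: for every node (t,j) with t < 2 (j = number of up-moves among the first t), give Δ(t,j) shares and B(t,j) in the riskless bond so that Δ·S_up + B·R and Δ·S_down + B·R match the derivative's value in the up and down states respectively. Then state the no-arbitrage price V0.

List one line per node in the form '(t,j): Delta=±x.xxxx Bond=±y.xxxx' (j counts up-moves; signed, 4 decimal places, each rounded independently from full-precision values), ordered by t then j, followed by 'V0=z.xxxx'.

Since d<R<u, set p* = (R−d)/(u−d) = 0.9538; price each node as the discounted p*-expectation of its children.
Terminal values V(2,·): V(2,0)=0.0000, V(2,1)=0.0000, V(2,2)=33.3700
(1,0): S=74.0000. Δ = (V_up−V_dn)/(S_up−S_dn) = (0.0000−0.0000)/(102.8600−54.7600) = 0.0000. V = [p*·0.0000 + (1−p*)·0.0000]/1.36 = 0.0000. B = V − Δ·S = 0.0000.
(1,1): S=139.0000. Δ = (V_up−V_dn)/(S_up−S_dn) = (33.3700−0.0000)/(193.2100−102.8600) = 0.3693. V = [p*·33.3700 + (1−p*)·0.0000]/1.36 = 23.4043. B = V − Δ·S = -27.9342.
(0,0): S=100.0000. Δ = (V_up−V_dn)/(S_up−S_dn) = (23.4043−0.0000)/(139.0000−74.0000) = 0.3601. V = [p*·23.4043 + (1−p*)·0.0000]/1.36 = 16.4148. B = V − Δ·S = -19.5918.
The time-0 hedge costs 16.4148, which is the no-arbitrage price.

(0,0): Delta=0.3601 Bond=-19.5918
(1,0): Delta=0.0000 Bond=0.0000
(1,1): Delta=0.3693 Bond=-27.9342
V0=16.4148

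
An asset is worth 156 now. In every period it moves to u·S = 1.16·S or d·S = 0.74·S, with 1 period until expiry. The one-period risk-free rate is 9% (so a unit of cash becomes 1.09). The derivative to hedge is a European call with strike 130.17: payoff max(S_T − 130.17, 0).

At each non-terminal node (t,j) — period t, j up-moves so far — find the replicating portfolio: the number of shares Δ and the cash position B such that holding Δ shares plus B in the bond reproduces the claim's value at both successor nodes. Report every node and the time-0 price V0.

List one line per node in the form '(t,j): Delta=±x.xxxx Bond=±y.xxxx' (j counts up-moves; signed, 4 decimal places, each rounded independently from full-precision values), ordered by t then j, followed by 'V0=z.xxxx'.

(0,0): Delta=0.7752 Bond=-82.0983
V0=38.8303

Risk-neutral probability p* = (R−d)/(u−d) = (1.09−0.74)/(1.16−0.74) = 0.8333.
At expiry t=1: V(1,0)=0.0000, V(1,1)=50.7900
  t=0,j=0: stock 156.0000 → up 180.9600 (V=50.7900), down 115.4400 (V=0.0000). Price 38.8303; hedge Δ=0.7752, bond B=-82.0983.
Self-financing check: at every node Δ·S+B equals the discounted successor values.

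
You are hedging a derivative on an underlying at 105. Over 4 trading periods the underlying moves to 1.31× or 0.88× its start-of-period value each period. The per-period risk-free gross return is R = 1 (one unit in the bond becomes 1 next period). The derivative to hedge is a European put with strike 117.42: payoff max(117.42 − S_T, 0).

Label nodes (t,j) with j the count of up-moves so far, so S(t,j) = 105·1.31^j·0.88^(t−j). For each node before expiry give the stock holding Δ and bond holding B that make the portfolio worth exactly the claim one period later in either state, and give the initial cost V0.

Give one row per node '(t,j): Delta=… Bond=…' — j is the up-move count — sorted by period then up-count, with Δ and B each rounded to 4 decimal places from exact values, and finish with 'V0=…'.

Under the risk-neutral measure, an up-move has probability p* = (R−d)/(u−d) = 0.2791 and values discount at R = 1.
Terminal payoffs: V(4,0)=54.4520, V(4,1)=23.6835, V(4,2)=0.0000, V(4,3)=0.0000, V(4,4)=0.0000
  t=3,j=0: stock 71.5546 → up 93.7365 (V=23.6835), down 62.9680 (V=54.4520). Price 45.8654; hedge Δ=-1.0000, bond B=117.4200.
  t=3,j=1: stock 106.5187 → up 139.5395 (V=0.0000), down 93.7365 (V=23.6835). Price 17.0742; hedge Δ=-0.5171, bond B=72.1521.
  t=3,j=2: stock 158.5676 → up 207.7236 (V=0.0000), down 139.5395 (V=0.0000). Price 0.0000; hedge Δ=0.0000, bond B=0.0000.
  t=3,j=3: stock 236.0496 → up 309.2249 (V=0.0000), down 207.7236 (V=0.0000). Price 0.0000; hedge Δ=0.0000, bond B=0.0000.
  t=2,j=0: stock 81.3120 → up 106.5187 (V=17.0742), down 71.5546 (V=45.8654). Price 37.8307; hedge Δ=-0.8235, bond B=104.7871.
  t=2,j=1: stock 121.0440 → up 158.5676 (V=0.0000), down 106.5187 (V=17.0742). Price 12.3093; hedge Δ=-0.3280, bond B=52.0167.
  t=2,j=2: stock 180.1905 → up 236.0496 (V=0.0000), down 158.5676 (V=0.0000). Price 0.0000; hedge Δ=0.0000, bond B=0.0000.
  t=1,j=0: stock 92.4000 → up 121.0440 (V=12.3093), down 81.3120 (V=37.8307). Price 30.7084; hedge Δ=-0.6423, bond B=90.0605.
  t=1,j=1: stock 137.5500 → up 180.1905 (V=0.0000), down 121.0440 (V=12.3093). Price 8.8741; hedge Δ=-0.2081, bond B=37.5004.
  t=0,j=0: stock 105.0000 → up 137.5500 (V=8.8741), down 92.4000 (V=30.7084). Price 24.6151; hedge Δ=-0.4836, bond B=75.3925.
Root portfolio cost Δ·105+B reproduces V0=24.6151.

(0,0): Delta=-0.4836 Bond=75.3925
(1,0): Delta=-0.6423 Bond=90.0605
(1,1): Delta=-0.2081 Bond=37.5004
(2,0): Delta=-0.8235 Bond=104.7871
(2,1): Delta=-0.3280 Bond=52.0167
(2,2): Delta=0.0000 Bond=0.0000
(3,0): Delta=-1.0000 Bond=117.4200
(3,1): Delta=-0.5171 Bond=72.1521
(3,2): Delta=0.0000 Bond=0.0000
(3,3): Delta=0.0000 Bond=0.0000
V0=24.6151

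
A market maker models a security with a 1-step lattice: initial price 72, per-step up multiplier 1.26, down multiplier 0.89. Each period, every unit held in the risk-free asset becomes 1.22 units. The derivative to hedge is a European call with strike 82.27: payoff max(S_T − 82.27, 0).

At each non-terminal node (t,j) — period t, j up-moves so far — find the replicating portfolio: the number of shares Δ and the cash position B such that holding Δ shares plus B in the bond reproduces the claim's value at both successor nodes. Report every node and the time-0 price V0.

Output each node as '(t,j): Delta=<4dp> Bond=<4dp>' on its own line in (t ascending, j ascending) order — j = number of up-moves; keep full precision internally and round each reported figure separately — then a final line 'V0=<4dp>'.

(0,0): Delta=0.3172 Bond=-16.6604
V0=6.1774

Since d<R<u, set p* = (R−d)/(u−d) = 0.8919; price each node as the discounted p*-expectation of its children.
At expiry t=1: V(1,0)=0.0000, V(1,1)=8.4500
Node (0,0) S=72.0000: V=(p*·8.4500+(1−p*)·0.0000)/1.22=6.1774; Δ=(8.4500−0.0000)/(90.7200−64.0800)=0.3172; B=V−Δ·S=-16.6604
Each (Δ,B) replicates both successor values, so the strategy is self-financing and V0 is arbitrage-free.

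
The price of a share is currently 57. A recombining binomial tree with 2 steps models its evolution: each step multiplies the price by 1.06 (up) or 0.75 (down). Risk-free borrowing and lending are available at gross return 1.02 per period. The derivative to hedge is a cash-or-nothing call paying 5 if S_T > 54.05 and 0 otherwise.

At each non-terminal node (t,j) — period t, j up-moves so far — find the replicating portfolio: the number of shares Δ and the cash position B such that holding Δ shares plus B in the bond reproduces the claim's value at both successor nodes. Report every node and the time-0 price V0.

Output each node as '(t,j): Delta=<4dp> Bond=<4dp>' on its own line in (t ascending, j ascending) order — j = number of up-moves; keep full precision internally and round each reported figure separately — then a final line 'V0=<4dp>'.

Risk-neutral probability p* = (R−d)/(u−d) = (1.02−0.75)/(1.06−0.75) = 0.8710.
Terminal payoffs: V(2,0)=0.0000, V(2,1)=0.0000, V(2,2)=5.0000
Node (1,0) S=42.7500: V=(p*·0.0000+(1−p*)·0.0000)/1.02=0.0000; Δ=(0.0000−0.0000)/(45.3150−32.0625)=0.0000; B=V−Δ·S=0.0000
Node (1,1) S=60.4200: V=(p*·5.0000+(1−p*)·0.0000)/1.02=4.2694; Δ=(5.0000−0.0000)/(64.0452−45.3150)=0.2669; B=V−Δ·S=-11.8596
Node (0,0) S=57.0000: V=(p*·4.2694+(1−p*)·0.0000)/1.02=3.6456; Δ=(4.2694−0.0000)/(60.4200−42.7500)=0.2416; B=V−Δ·S=-10.1268
Root portfolio cost Δ·57+B reproduces V0=3.6456.

(0,0): Delta=0.2416 Bond=-10.1268
(1,0): Delta=0.0000 Bond=0.0000
(1,1): Delta=0.2669 Bond=-11.8596
V0=3.6456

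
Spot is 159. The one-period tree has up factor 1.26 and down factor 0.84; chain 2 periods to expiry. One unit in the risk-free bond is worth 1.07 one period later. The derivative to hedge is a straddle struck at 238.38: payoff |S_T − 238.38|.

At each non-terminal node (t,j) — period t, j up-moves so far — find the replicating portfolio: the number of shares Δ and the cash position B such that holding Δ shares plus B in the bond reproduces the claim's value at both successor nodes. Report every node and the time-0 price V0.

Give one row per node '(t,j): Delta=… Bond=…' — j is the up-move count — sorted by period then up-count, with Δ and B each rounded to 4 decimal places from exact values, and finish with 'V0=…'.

Risk-neutral probability p* = (R−d)/(u−d) = (1.07−0.84)/(1.26−0.84) = 0.5476.
Terminal payoffs: V(2,0)=126.1896, V(2,1)=70.0944, V(2,2)=14.0484
(1,0): S=133.5600. Δ = (V_up−V_dn)/(S_up−S_dn) = (70.0944−126.1896)/(168.2856−112.1904) = -1.0000. V = [p*·70.0944 + (1−p*)·126.1896]/1.07 = 89.2250. B = V − Δ·S = 222.7850.
(1,1): S=200.3400. Δ = (V_up−V_dn)/(S_up−S_dn) = (14.0484−70.0944)/(252.4284−168.2856) = -0.6661. V = [p*·14.0484 + (1−p*)·70.0944]/1.07 = 36.8248. B = V − Δ·S = 170.2677.
(0,0): S=159.0000. Δ = (V_up−V_dn)/(S_up−S_dn) = (36.8248−89.2250)/(200.3400−133.5600) = -0.7847. V = [p*·36.8248 + (1−p*)·89.2250]/1.07 = 56.5698. B = V − Δ·S = 181.3323.
Each (Δ,B) replicates both successor values, so the strategy is self-financing and V0 is arbitrage-free.

(0,0): Delta=-0.7847 Bond=181.3323
(1,0): Delta=-1.0000 Bond=222.7850
(1,1): Delta=-0.6661 Bond=170.2677
V0=56.5698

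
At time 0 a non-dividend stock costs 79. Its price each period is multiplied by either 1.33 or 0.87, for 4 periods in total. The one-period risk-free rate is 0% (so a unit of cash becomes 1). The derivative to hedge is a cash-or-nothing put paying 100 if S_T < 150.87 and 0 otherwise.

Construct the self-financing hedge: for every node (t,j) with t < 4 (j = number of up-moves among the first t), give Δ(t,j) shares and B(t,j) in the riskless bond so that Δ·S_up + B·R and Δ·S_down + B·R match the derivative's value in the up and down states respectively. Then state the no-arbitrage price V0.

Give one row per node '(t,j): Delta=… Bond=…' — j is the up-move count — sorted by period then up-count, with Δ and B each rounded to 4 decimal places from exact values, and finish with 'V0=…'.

Under the risk-neutral measure, an up-move has probability p* = (R−d)/(u−d) = 0.2826 and values discount at R = 1.
Payoff layer (t=4): V(4,0)=100.0000, V(4,1)=100.0000, V(4,2)=100.0000, V(4,3)=0.0000, V(4,4)=0.0000
Node (3,0) S=52.0217: V=(p*·100.0000+(1−p*)·100.0000)/1=100.0000; Δ=(100.0000−100.0000)/(69.1889−45.2589)=0.0000; B=V−Δ·S=100.0000
Node (3,1) S=79.5275: V=(p*·100.0000+(1−p*)·100.0000)/1=100.0000; Δ=(100.0000−100.0000)/(105.7716−69.1889)=0.0000; B=V−Δ·S=100.0000
Node (3,2) S=121.5765: V=(p*·0.0000+(1−p*)·100.0000)/1=71.7391; Δ=(0.0000−100.0000)/(161.6967−105.7716)=-1.7881; B=V−Δ·S=289.1304
Node (3,3) S=185.8583: V=(p*·0.0000+(1−p*)·0.0000)/1=0.0000; Δ=(0.0000−0.0000)/(247.1916−161.6967)=0.0000; B=V−Δ·S=0.0000
Node (2,0) S=59.7951: V=(p*·100.0000+(1−p*)·100.0000)/1=100.0000; Δ=(100.0000−100.0000)/(79.5275−52.0217)=0.0000; B=V−Δ·S=100.0000
Node (2,1) S=91.4109: V=(p*·71.7391+(1−p*)·100.0000)/1=92.0132; Δ=(71.7391−100.0000)/(121.5765−79.5275)=-0.6721; B=V−Δ·S=153.4499
Node (2,2) S=139.7431: V=(p*·0.0000+(1−p*)·71.7391)/1=51.4650; Δ=(0.0000−71.7391)/(185.8583−121.5765)=-1.1160; B=V−Δ·S=207.4197
Node (1,0) S=68.7300: V=(p*·92.0132+(1−p*)·100.0000)/1=97.7429; Δ=(92.0132−100.0000)/(91.4109−59.7951)=-0.2526; B=V−Δ·S=115.1054
Node (1,1) S=105.0700: V=(p*·51.4650+(1−p*)·92.0132)/1=80.5540; Δ=(51.4650−92.0132)/(139.7431−91.4109)=-0.8389; B=V−Δ·S=168.7022
Node (0,0) S=79.0000: V=(p*·80.5540+(1−p*)·97.7429)/1=92.8851; Δ=(80.5540−97.7429)/(105.0700−68.7300)=-0.4730; B=V−Δ·S=130.2523
Root portfolio cost Δ·79+B reproduces V0=92.8851.

(0,0): Delta=-0.4730 Bond=130.2523
(1,0): Delta=-0.2526 Bond=115.1054
(1,1): Delta=-0.8389 Bond=168.7022
(2,0): Delta=0.0000 Bond=100.0000
(2,1): Delta=-0.6721 Bond=153.4499
(2,2): Delta=-1.1160 Bond=207.4197
(3,0): Delta=0.0000 Bond=100.0000
(3,1): Delta=0.0000 Bond=100.0000
(3,2): Delta=-1.7881 Bond=289.1304
(3,3): Delta=0.0000 Bond=0.0000
V0=92.8851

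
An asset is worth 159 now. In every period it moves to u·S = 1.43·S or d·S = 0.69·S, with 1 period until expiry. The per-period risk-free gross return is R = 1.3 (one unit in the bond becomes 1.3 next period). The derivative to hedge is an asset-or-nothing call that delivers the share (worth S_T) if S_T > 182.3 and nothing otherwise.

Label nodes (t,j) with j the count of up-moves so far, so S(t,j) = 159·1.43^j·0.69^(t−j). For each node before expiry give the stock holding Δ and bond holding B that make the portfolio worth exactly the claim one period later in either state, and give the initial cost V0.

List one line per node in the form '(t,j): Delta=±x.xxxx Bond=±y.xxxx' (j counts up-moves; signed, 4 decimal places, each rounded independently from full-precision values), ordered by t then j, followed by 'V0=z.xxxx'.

No-arbitrage ⇒ martingale measure with p* = (R−d)/(u−d) = 0.8243.
Payoff layer (t=1): V(1,0)=0.0000, V(1,1)=227.3700
Node (0,0) S=159.0000: V=(p*·227.3700+(1−p*)·0.0000)/1.3=144.1743; Δ=(227.3700−0.0000)/(227.3700−109.7100)=1.9324; B=V−Δ·S=-163.0824
Self-financing check: at every node Δ·S+B equals the discounted successor values.

(0,0): Delta=1.9324 Bond=-163.0824
V0=144.1743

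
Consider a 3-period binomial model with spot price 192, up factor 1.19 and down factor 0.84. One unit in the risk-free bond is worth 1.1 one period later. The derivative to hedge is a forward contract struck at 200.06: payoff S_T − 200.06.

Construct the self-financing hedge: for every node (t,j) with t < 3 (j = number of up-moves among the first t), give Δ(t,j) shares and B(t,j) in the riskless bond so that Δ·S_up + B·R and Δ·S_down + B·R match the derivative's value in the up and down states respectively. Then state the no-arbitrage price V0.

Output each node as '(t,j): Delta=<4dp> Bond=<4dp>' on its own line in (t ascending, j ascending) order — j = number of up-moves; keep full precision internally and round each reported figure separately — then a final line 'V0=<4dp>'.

(0,0): Delta=1.0000 Bond=-150.3080
(1,0): Delta=1.0000 Bond=-165.3388
(1,1): Delta=1.0000 Bond=-165.3388
(2,0): Delta=1.0000 Bond=-181.8727
(2,1): Delta=1.0000 Bond=-181.8727
(2,2): Delta=1.0000 Bond=-181.8727
V0=41.6920

The replicating-portfolio and risk-neutral prices coincide; use p* = (1.1−0.84)/(1.19−0.84) = 0.7429 for the latter.
At expiry t=3: V(3,0)=-86.2608, V(3,1)=-38.8445, V(3,2)=28.3286, V(3,3)=123.4905
(2,0): S=135.4752. Δ = (V_up−V_dn)/(S_up−S_dn) = (-38.8445−-86.2608)/(161.2155−113.7992) = 1.0000. V = [p*·-38.8445 + (1−p*)·-86.2608]/1.1 = -46.3975. B = V − Δ·S = -181.8727.
(2,1): S=191.9232. Δ = (V_up−V_dn)/(S_up−S_dn) = (28.3286−-38.8445)/(228.3886−161.2155) = 1.0000. V = [p*·28.3286 + (1−p*)·-38.8445]/1.1 = 10.0505. B = V − Δ·S = -181.8727.
(2,2): S=271.8912. Δ = (V_up−V_dn)/(S_up−S_dn) = (123.4905−28.3286)/(323.5505−228.3886) = 1.0000. V = [p*·123.4905 + (1−p*)·28.3286]/1.1 = 90.0185. B = V − Δ·S = -181.8727.
(1,0): S=161.2800. Δ = (V_up−V_dn)/(S_up−S_dn) = (10.0505−-46.3975)/(191.9232−135.4752) = 1.0000. V = [p*·10.0505 + (1−p*)·-46.3975]/1.1 = -4.0588. B = V − Δ·S = -165.3388.
(1,1): S=228.4800. Δ = (V_up−V_dn)/(S_up−S_dn) = (90.0185−10.0505)/(271.8912−191.9232) = 1.0000. V = [p*·90.0185 + (1−p*)·10.0505]/1.1 = 63.1412. B = V − Δ·S = -165.3388.
(0,0): S=192.0000. Δ = (V_up−V_dn)/(S_up−S_dn) = (63.1412−-4.0588)/(228.4800−161.2800) = 1.0000. V = [p*·63.1412 + (1−p*)·-4.0588]/1.1 = 41.6920. B = V − Δ·S = -150.3080.
Check: Δ(0,0)·S0 + B(0,0) = 41.6920 = V0.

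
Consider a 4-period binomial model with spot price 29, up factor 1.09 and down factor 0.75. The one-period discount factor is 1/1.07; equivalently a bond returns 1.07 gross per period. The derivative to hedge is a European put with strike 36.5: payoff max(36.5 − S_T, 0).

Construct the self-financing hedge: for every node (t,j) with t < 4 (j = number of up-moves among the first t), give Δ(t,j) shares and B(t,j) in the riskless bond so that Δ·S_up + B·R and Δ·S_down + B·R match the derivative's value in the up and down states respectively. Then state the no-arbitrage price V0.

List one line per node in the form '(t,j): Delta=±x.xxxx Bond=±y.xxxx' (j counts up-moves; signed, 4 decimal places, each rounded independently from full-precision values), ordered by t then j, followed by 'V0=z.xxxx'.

The replicating-portfolio and risk-neutral prices coincide; use p* = (1.07−0.75)/(1.09−0.75) = 0.9412 for the latter.
At expiry t=4: V(4,0)=27.3242, V(4,1)=23.1645, V(4,2)=17.1191, V(4,3)=8.3331, V(4,4)=0.0000
(3,0): S=12.2344. Δ = (V_up−V_dn)/(S_up−S_dn) = (23.1645−27.3242)/(13.3355−9.1758) = -1.0000. V = [p*·23.1645 + (1−p*)·27.3242]/1.07 = 21.8778. B = V − Δ·S = 34.1121.
(3,1): S=17.7806. Δ = (V_up−V_dn)/(S_up−S_dn) = (17.1191−23.1645)/(19.3809−13.3355) = -1.0000. V = [p*·17.1191 + (1−p*)·23.1645]/1.07 = 16.3315. B = V − Δ·S = 34.1121.
(3,2): S=25.8412. Δ = (V_up−V_dn)/(S_up−S_dn) = (8.3331−17.1191)/(28.1669−19.3809) = -1.0000. V = [p*·8.3331 + (1−p*)·17.1191]/1.07 = 8.2710. B = V − Δ·S = 34.1121.
(3,3): S=37.5558. Δ = (V_up−V_dn)/(S_up−S_dn) = (0.0000−8.3331)/(40.9359−28.1669) = -0.6526. V = [p*·0.0000 + (1−p*)·8.3331]/1.07 = 0.4581. B = V − Δ·S = 24.9673.
(2,0): S=16.3125. Δ = (V_up−V_dn)/(S_up−S_dn) = (16.3315−21.8778)/(17.7806−12.2344) = -1.0000. V = [p*·16.3315 + (1−p*)·21.8778]/1.07 = 15.5680. B = V − Δ·S = 31.8805.
(2,1): S=23.7075. Δ = (V_up−V_dn)/(S_up−S_dn) = (8.2710−16.3315)/(25.8412−17.7806) = -1.0000. V = [p*·8.2710 + (1−p*)·16.3315]/1.07 = 8.1730. B = V − Δ·S = 31.8805.
(2,2): S=34.4549. Δ = (V_up−V_dn)/(S_up−S_dn) = (0.4581−8.2710)/(37.5558−25.8412) = -0.6669. V = [p*·0.4581 + (1−p*)·8.2710]/1.07 = 0.8577. B = V − Δ·S = 23.8367.
(1,0): S=21.7500. Δ = (V_up−V_dn)/(S_up−S_dn) = (8.1730−15.5680)/(23.7075−16.3125) = -1.0000. V = [p*·8.1730 + (1−p*)·15.5680]/1.07 = 8.0449. B = V − Δ·S = 29.7949.
(1,1): S=31.6100. Δ = (V_up−V_dn)/(S_up−S_dn) = (0.8577−8.1730)/(34.4549−23.7075) = -0.6807. V = [p*·0.8577 + (1−p*)·8.1730]/1.07 = 1.2037. B = V − Δ·S = 22.7195.
(0,0): S=29.0000. Δ = (V_up−V_dn)/(S_up−S_dn) = (1.2037−8.0449)/(31.6100−21.7500) = -0.6938. V = [p*·1.2037 + (1−p*)·8.0449]/1.07 = 1.5011. B = V − Δ·S = 21.6221.
Each (Δ,B) replicates both successor values, so the strategy is self-financing and V0 is arbitrage-free.

(0,0): Delta=-0.6938 Bond=21.6221
(1,0): Delta=-1.0000 Bond=29.7949
(1,1): Delta=-0.6807 Bond=22.7195
(2,0): Delta=-1.0000 Bond=31.8805
(2,1): Delta=-1.0000 Bond=31.8805
(2,2): Delta=-0.6669 Bond=23.8367
(3,0): Delta=-1.0000 Bond=34.1121
(3,1): Delta=-1.0000 Bond=34.1121
(3,2): Delta=-1.0000 Bond=34.1121
(3,3): Delta=-0.6526 Bond=24.9673
V0=1.5011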